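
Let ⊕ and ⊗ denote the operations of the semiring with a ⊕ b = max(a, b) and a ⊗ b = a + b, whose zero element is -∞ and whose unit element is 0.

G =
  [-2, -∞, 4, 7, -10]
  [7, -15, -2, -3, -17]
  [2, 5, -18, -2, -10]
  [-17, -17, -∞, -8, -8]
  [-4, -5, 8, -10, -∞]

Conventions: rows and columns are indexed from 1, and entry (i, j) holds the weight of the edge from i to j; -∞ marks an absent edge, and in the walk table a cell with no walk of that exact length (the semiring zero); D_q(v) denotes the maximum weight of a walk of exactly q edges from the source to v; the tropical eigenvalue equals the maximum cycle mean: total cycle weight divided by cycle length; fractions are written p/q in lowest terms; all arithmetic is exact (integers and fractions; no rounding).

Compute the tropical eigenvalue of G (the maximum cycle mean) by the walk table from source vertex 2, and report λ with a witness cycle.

q=0: [-∞, 0, -∞, -∞, -∞]
q=1: [7, -15, -2, -3, -17]
q=2: [5, 3, 11, 14, -3]
q=3: [13, 16, 9, 12, 6]
q=4: [23, 14, 17, 20, 4]
q=5: [21, 22, 27, 30, 13]
Optimal cycle mean attained by: cycle 1->3->2->1, total 4 + 5 + 7, length 3.
Answer: λ = 16/3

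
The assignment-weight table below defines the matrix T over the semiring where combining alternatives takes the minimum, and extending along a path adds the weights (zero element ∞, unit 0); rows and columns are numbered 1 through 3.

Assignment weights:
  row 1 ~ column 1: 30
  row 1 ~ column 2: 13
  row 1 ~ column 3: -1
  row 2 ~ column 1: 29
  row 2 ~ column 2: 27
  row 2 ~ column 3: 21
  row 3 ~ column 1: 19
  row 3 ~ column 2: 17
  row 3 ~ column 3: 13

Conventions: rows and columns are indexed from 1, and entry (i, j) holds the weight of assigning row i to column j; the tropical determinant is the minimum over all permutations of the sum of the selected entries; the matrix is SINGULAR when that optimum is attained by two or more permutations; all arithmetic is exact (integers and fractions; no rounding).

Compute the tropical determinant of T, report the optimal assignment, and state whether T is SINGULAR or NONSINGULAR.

σ = (1, 2, 3): 30 + 27 + 13 = 70
σ = (1, 3, 2): 30 + 21 + 17 = 68
σ = (2, 1, 3): 13 + 29 + 13 = 55
σ = (2, 3, 1): 13 + 21 + 19 = 53
σ = (3, 1, 2): (-1) + 29 + 17 = 45
σ = (3, 2, 1): (-1) + 27 + 19 = 45
Optimal value attained by: σ = (3, 1, 2).
Answer: det⊕(T) = 45; verdict: SINGULAR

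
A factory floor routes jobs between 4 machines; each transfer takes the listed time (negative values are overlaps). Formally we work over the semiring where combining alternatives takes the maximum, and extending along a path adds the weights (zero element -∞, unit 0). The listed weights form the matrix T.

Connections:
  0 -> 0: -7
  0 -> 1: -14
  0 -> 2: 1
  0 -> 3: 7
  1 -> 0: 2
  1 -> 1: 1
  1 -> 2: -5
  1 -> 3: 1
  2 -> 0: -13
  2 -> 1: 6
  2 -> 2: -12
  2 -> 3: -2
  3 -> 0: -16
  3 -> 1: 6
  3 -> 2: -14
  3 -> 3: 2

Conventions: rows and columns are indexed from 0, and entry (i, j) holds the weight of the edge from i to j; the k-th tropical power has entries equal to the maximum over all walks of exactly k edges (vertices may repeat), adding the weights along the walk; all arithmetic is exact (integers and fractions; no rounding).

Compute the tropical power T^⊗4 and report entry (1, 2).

T^⊗2:
  [-9, 13, -6, 9]
  [3, 7, 3, 9]
  [8, 7, 1, 7]
  [8, 8, 1, 7]
T^⊗3:
  [15, 15, 8, 14]
  [9, 15, 4, 11]
  [9, 13, 9, 15]
  [10, 13, 9, 15]
T^⊗4:
  [17, 20, 16, 22]
  [17, 17, 10, 16]
  [15, 21, 10, 17]
  [15, 21, 11, 17]
Key observation: the optimum is the walk 1->0->3->1->2, with weight 2 + 7 + 6 + (-5) = 10.
Optimal value attained by: walk 1->0->3->1->2.
Answer: (T^⊗4)[1][2] = 10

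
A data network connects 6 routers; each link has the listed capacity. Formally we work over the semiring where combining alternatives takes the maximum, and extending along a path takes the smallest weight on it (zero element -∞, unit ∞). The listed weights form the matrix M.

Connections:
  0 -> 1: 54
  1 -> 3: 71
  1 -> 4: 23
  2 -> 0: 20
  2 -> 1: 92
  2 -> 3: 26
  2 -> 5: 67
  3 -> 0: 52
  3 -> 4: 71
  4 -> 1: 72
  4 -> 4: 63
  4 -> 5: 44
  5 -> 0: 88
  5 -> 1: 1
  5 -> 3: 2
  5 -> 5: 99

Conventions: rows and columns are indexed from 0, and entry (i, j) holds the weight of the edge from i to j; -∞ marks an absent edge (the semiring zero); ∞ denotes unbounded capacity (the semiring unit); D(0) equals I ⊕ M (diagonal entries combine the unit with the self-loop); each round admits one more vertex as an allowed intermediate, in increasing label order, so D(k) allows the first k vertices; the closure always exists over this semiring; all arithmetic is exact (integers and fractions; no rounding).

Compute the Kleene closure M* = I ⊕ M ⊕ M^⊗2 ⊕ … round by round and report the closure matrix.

D(0):
  [∞, 54, -∞, -∞, -∞, -∞]
  [-∞, ∞, -∞, 71, 23, -∞]
  [20, 92, ∞, 26, -∞, 67]
  [52, -∞, -∞, ∞, 71, -∞]
  [-∞, 72, -∞, -∞, ∞, 44]
  [88, 1, -∞, 2, -∞, ∞]
D(1):
  [∞, 54, -∞, -∞, -∞, -∞]
  [-∞, ∞, -∞, 71, 23, -∞]
  [20, 92, ∞, 26, -∞, 67]
  [52, 52, -∞, ∞, 71, -∞]
  [-∞, 72, -∞, -∞, ∞, 44]
  [88, 54, -∞, 2, -∞, ∞]
D(2):
  [∞, 54, -∞, 54, 23, -∞]
  [-∞, ∞, -∞, 71, 23, -∞]
  [20, 92, ∞, 71, 23, 67]
  [52, 52, -∞, ∞, 71, -∞]
  [-∞, 72, -∞, 71, ∞, 44]
  [88, 54, -∞, 54, 23, ∞]
D(3):
  [∞, 54, -∞, 54, 23, -∞]
  [-∞, ∞, -∞, 71, 23, -∞]
  [20, 92, ∞, 71, 23, 67]
  [52, 52, -∞, ∞, 71, -∞]
  [-∞, 72, -∞, 71, ∞, 44]
  [88, 54, -∞, 54, 23, ∞]
D(4):
  [∞, 54, -∞, 54, 54, -∞]
  [52, ∞, -∞, 71, 71, -∞]
  [52, 92, ∞, 71, 71, 67]
  [52, 52, -∞, ∞, 71, -∞]
  [52, 72, -∞, 71, ∞, 44]
  [88, 54, -∞, 54, 54, ∞]
D(5):
  [∞, 54, -∞, 54, 54, 44]
  [52, ∞, -∞, 71, 71, 44]
  [52, 92, ∞, 71, 71, 67]
  [52, 71, -∞, ∞, 71, 44]
  [52, 72, -∞, 71, ∞, 44]
  [88, 54, -∞, 54, 54, ∞]
D(6):
  [∞, 54, -∞, 54, 54, 44]
  [52, ∞, -∞, 71, 71, 44]
  [67, 92, ∞, 71, 71, 67]
  [52, 71, -∞, ∞, 71, 44]
  [52, 72, -∞, 71, ∞, 44]
  [88, 54, -∞, 54, 54, ∞]
Answer: M* = [[∞, 54, -∞, 54, 54, 44], [52, ∞, -∞, 71, 71, 44], [67, 92, ∞, 71, 71, 67], [52, 71, -∞, ∞, 71, 44], [52, 72, -∞, 71, ∞, 44], [88, 54, -∞, 54, 54, ∞]]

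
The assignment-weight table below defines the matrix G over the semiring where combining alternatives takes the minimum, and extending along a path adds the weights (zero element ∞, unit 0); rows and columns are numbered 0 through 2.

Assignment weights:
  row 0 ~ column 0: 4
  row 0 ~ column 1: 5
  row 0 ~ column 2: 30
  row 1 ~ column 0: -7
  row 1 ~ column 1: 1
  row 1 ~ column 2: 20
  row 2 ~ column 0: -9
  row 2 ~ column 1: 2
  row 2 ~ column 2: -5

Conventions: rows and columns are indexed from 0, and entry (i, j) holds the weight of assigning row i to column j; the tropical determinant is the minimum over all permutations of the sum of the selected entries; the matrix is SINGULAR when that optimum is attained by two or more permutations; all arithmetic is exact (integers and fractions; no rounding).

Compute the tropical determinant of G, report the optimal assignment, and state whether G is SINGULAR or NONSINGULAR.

σ = (0, 1, 2): 4 + 1 + (-5) = 0
σ = (0, 2, 1): 4 + 20 + 2 = 26
σ = (1, 0, 2): 5 + (-7) + (-5) = -7
σ = (1, 2, 0): 5 + 20 + (-9) = 16
σ = (2, 0, 1): 30 + (-7) + 2 = 25
σ = (2, 1, 0): 30 + 1 + (-9) = 22
Optimal value attained by: σ = (1, 0, 2).
Answer: det⊕(G) = -7; verdict: NONSINGULAR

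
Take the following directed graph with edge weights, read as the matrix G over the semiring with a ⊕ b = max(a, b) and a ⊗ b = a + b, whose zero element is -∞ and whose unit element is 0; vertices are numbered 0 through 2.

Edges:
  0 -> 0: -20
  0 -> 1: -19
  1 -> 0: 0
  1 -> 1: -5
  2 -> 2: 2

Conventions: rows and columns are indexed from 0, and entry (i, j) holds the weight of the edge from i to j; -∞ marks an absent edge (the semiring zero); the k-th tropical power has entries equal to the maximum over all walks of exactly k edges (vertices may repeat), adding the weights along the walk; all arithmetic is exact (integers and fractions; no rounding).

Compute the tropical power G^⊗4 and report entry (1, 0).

G^⊗2:
  [-19, -24, -∞]
  [-5, -10, -∞]
  [-∞, -∞, 4]
G^⊗3:
  [-24, -29, -∞]
  [-10, -15, -∞]
  [-∞, -∞, 6]
G^⊗4:
  [-29, -34, -∞]
  [-15, -20, -∞]
  [-∞, -∞, 8]
Key observation: the optimum is the walk 1->1->1->1->0, with weight (-5) + (-5) + (-5) + 0 = -15.
Optimal value attained by: walk 1->1->1->1->0.
Answer: (G^⊗4)[1][0] = -15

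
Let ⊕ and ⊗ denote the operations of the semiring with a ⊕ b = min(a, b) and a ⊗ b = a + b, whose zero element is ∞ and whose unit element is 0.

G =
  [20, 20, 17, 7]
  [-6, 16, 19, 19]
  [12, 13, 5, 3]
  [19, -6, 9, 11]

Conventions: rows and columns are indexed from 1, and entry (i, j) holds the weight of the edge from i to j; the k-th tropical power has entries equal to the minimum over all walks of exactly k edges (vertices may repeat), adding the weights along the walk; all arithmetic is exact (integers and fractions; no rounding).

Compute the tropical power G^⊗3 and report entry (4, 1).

G^⊗2:
  [14, 1, 16, 18]
  [10, 13, 11, 1]
  [7, -3, 10, 8]
  [-12, 5, 13, 12]
G^⊗3:
  [-5, 12, 20, 19]
  [7, -5, 10, 12]
  [-9, 2, 15, 13]
  [-1, 6, 5, -5]
Key observation: the optimum is the walk 4->4->2->1, with weight 11 + (-6) + (-6) = -1.
Optimal value attained by: walk 4->4->2->1.
Answer: (G^⊗3)[4][1] = -1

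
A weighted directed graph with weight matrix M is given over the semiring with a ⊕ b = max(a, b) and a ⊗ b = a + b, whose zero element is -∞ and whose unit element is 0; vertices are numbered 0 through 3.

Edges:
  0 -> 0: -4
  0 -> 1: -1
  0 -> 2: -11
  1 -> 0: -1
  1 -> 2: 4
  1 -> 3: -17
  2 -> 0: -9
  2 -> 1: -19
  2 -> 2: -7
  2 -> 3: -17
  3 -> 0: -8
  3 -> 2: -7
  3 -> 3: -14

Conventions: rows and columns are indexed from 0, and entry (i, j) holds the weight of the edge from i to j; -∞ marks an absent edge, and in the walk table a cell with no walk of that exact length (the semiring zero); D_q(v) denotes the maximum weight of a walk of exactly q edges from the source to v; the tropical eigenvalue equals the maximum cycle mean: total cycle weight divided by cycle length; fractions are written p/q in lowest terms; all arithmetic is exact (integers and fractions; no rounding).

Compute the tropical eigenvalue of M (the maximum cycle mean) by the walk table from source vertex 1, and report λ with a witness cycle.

q=0: [-∞, 0, -∞, -∞]
q=1: [-1, -∞, 4, -17]
q=2: [-5, -2, -3, -13]
q=3: [-3, -6, 2, -19]
q=4: [-7, -4, -2, -15]
Optimal cycle mean attained by: cycle 0->1->0, total (-1) + (-1), length 2.
Answer: λ = -1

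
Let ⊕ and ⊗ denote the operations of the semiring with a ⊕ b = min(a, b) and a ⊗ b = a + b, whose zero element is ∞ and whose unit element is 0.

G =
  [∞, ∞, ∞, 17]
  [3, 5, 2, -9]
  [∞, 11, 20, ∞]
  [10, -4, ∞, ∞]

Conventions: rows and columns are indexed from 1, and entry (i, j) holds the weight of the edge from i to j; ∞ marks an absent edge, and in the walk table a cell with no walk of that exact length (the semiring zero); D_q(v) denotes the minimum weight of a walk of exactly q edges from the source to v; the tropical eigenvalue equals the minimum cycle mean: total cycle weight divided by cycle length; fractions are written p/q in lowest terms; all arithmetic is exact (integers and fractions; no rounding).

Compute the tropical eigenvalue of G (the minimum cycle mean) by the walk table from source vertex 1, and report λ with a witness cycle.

q=0: [0, ∞, ∞, ∞]
q=1: [∞, ∞, ∞, 17]
q=2: [27, 13, ∞, ∞]
q=3: [16, 18, 15, 4]
q=4: [14, 0, 20, 9]
Optimal cycle mean attained by: cycle 2->4->2, total (-9) + (-4), length 2.
Answer: λ = -13/2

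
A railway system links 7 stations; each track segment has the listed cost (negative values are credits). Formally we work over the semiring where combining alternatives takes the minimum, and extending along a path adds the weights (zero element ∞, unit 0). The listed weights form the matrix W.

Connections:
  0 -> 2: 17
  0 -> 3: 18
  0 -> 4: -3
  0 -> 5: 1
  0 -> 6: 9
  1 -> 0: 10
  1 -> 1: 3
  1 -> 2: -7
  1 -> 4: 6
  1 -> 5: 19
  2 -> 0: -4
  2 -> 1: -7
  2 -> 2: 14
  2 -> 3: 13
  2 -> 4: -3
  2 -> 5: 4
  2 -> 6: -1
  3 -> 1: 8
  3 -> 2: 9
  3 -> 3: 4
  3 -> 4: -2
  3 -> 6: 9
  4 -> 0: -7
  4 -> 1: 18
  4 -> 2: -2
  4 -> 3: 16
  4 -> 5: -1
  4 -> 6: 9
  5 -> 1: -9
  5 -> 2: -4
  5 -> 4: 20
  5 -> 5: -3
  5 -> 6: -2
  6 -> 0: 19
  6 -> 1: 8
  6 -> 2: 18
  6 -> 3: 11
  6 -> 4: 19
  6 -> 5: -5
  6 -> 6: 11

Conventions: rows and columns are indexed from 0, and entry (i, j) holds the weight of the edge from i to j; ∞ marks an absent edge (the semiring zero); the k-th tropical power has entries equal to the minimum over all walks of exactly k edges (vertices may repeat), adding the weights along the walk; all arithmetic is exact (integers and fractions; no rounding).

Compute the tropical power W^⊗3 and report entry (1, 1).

W^⊗2:
  [-10, -8, -5, 13, 14, -4, -1]
  [-11, -14, -4, 6, -10, -3, -8]
  [-10, -5, -14, 10, -7, -6, 2]
  [-9, 2, -4, 8, 2, -3, 7]
  [-6, -10, -5, 11, -10, -6, -3]
  [-8, -12, -16, 9, -7, -7, -5]
  [12, -14, -9, 15, 9, -8, -7]
W^⊗3:
  [-9, -13, -15, 8, -13, -9, -6]
  [-17, -12, -21, 3, -14, -13, -5]
  [-18, -21, -12, -1, -17, -10, -15]
  [-8, -12, -7, 9, -12, -8, -5]
  [-17, -15, -17, 6, -9, -11, -8]
  [-20, -23, -19, -3, -19, -12, -17]
  [-13, -17, -21, 4, -12, -12, -10]
Key observation: the optimum is the walk 1->2->5->1, with weight (-7) + 4 + (-9) = -12.
Optimal value attained by: walk 1->2->5->1.
Answer: (W^⊗3)[1][1] = -12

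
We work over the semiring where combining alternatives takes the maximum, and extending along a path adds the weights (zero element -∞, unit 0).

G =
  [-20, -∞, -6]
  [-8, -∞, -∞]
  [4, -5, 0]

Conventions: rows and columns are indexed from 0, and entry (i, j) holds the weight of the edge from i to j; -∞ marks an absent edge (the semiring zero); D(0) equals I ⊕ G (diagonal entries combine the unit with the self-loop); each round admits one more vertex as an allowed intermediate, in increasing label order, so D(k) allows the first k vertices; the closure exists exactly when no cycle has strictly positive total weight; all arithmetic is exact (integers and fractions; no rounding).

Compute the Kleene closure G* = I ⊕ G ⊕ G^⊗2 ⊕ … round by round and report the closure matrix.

D(0):
  [0, -∞, -6]
  [-8, 0, -∞]
  [4, -5, 0]
D(1):
  [0, -∞, -6]
  [-8, 0, -14]
  [4, -5, 0]
D(2):
  [0, -∞, -6]
  [-8, 0, -14]
  [4, -5, 0]
D(3):
  [0, -11, -6]
  [-8, 0, -14]
  [4, -5, 0]
Answer: G* = [[0, -11, -6], [-8, 0, -14], [4, -5, 0]]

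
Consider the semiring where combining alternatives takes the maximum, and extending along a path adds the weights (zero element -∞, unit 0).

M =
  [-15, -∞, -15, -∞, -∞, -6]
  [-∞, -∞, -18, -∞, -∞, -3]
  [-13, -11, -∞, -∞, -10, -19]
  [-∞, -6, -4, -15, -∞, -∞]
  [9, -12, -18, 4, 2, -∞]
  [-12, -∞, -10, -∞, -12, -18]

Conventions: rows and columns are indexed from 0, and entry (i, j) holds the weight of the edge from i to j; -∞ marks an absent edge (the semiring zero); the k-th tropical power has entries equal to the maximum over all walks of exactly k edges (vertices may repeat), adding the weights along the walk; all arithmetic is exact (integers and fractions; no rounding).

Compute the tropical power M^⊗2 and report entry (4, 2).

M^⊗2:
  [-18, -26, -16, -∞, -18, -21]
  [-15, -29, -13, -∞, -15, -21]
  [-1, -22, -28, -6, -8, -14]
  [-17, -15, -19, -30, -14, -9]
  [11, -2, 0, 6, 4, 3]
  [-3, -21, -27, -8, -10, -18]
Key observation: the optimum is the walk 4->3->2, with weight 4 + (-4) = 0.
Optimal value attained by: walk 4->3->2.
Answer: (M^⊗2)[4][2] = 0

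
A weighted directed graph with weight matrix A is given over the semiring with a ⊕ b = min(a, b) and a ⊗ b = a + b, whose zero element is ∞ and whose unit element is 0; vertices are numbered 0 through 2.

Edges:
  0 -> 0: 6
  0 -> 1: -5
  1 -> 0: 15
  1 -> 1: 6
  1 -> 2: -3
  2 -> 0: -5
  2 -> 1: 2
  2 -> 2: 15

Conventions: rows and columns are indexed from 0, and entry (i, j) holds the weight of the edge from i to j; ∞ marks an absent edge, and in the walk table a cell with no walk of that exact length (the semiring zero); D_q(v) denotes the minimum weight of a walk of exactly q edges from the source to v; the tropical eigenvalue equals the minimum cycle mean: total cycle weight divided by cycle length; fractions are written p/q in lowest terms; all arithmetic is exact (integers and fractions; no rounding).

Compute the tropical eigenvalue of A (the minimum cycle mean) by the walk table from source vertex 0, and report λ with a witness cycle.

q=0: [0, ∞, ∞]
q=1: [6, -5, ∞]
q=2: [10, 1, -8]
q=3: [-13, -6, -2]
Optimal cycle mean attained by: cycle 0->1->2->0, total (-5) + (-3) + (-5), length 3.
Answer: λ = -13/3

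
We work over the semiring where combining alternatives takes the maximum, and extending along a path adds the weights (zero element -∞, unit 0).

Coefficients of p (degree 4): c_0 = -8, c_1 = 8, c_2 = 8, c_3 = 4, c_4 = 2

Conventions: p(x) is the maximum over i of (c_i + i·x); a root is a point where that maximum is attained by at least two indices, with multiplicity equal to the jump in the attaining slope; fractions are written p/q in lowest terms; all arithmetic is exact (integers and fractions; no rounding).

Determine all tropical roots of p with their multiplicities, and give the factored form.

hull edge (i=0, c=-8) to (i=1, c=8): slope 16, span 1
hull edge (i=1, c=8) to (i=2, c=8): slope 0, span 1
hull edge (i=2, c=8) to (i=4, c=2): slope -3, span 2
Factored form: p(x) = 2 ⊗ (x ⊕ (-16)) ⊗ (x ⊕ 0) ⊗ (x ⊕ 3) ⊗ (x ⊕ 3)
Answer: roots = -16 (mult 1), 0 (mult 1), 3 (mult 2)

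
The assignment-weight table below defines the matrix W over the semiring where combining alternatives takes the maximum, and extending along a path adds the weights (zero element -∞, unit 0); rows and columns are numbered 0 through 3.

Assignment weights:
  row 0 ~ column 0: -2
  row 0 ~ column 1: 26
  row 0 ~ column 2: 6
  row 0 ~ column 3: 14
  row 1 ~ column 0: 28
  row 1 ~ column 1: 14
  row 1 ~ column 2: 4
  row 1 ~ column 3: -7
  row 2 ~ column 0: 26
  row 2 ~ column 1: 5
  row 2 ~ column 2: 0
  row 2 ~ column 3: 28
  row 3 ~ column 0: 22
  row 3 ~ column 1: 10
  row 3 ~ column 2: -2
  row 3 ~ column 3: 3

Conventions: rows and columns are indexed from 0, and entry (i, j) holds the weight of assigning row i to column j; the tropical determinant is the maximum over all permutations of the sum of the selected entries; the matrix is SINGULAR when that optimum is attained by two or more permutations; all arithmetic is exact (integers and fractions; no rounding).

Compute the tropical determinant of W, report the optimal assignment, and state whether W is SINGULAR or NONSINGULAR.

σ = (0, 1, 2, 3): (-2) + 14 + 0 + 3 = 15
σ = (0, 1, 3, 2): (-2) + 14 + 28 + (-2) = 38
σ = (0, 2, 1, 3): (-2) + 4 + 5 + 3 = 10
σ = (0, 2, 3, 1): (-2) + 4 + 28 + 10 = 40
σ = (0, 3, 1, 2): (-2) + (-7) + 5 + (-2) = -6
σ = (0, 3, 2, 1): (-2) + (-7) + 0 + 10 = 1
σ = (1, 0, 2, 3): 26 + 28 + 0 + 3 = 57
σ = (1, 0, 3, 2): 26 + 28 + 28 + (-2) = 80
σ = (1, 2, 0, 3): 26 + 4 + 26 + 3 = 59
σ = (1, 2, 3, 0): 26 + 4 + 28 + 22 = 80
σ = (1, 3, 0, 2): 26 + (-7) + 26 + (-2) = 43
σ = (1, 3, 2, 0): 26 + (-7) + 0 + 22 = 41
σ = (2, 0, 1, 3): 6 + 28 + 5 + 3 = 42
σ = (2, 0, 3, 1): 6 + 28 + 28 + 10 = 72
σ = (2, 1, 0, 3): 6 + 14 + 26 + 3 = 49
σ = (2, 1, 3, 0): 6 + 14 + 28 + 22 = 70
σ = (2, 3, 0, 1): 6 + (-7) + 26 + 10 = 35
σ = (2, 3, 1, 0): 6 + (-7) + 5 + 22 = 26
σ = (3, 0, 1, 2): 14 + 28 + 5 + (-2) = 45
σ = (3, 0, 2, 1): 14 + 28 + 0 + 10 = 52
σ = (3, 1, 0, 2): 14 + 14 + 26 + (-2) = 52
σ = (3, 1, 2, 0): 14 + 14 + 0 + 22 = 50
σ = (3, 2, 0, 1): 14 + 4 + 26 + 10 = 54
σ = (3, 2, 1, 0): 14 + 4 + 5 + 22 = 45
Optimal value attained by: σ = (1, 0, 3, 2).
Answer: det⊕(W) = 80; verdict: SINGULAR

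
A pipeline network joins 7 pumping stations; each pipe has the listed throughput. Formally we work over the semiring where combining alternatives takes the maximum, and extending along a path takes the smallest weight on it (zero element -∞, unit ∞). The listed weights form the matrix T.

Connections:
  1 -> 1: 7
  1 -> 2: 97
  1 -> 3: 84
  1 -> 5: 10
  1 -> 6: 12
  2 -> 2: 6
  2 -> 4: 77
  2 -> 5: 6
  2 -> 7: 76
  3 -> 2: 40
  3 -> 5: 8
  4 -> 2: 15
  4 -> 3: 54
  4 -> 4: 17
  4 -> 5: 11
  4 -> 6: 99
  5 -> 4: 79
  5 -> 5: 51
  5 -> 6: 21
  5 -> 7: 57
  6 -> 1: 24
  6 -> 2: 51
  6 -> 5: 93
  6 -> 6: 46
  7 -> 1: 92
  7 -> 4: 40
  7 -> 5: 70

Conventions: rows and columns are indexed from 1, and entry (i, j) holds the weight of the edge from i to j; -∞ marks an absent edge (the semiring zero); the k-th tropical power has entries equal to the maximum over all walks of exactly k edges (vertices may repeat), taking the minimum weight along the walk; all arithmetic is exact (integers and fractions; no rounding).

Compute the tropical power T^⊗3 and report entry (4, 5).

T^⊗2:
  [12, 40, 7, 77, 12, 12, 76]
  [76, 15, 54, 40, 70, 77, 6]
  [-∞, 6, -∞, 40, 8, 8, 40]
  [24, 51, 17, 17, 93, 46, 15]
  [57, 21, 54, 51, 57, 79, 51]
  [24, 46, 24, 79, 51, 46, 57]
  [7, 92, 84, 70, 51, 40, 57]
T^⊗3:
  [76, 15, 54, 40, 70, 77, 40]
  [24, 76, 76, 70, 77, 46, 57]
  [40, 15, 40, 40, 40, 40, 8]
  [24, 46, 24, 79, 51, 46, 57]
  [51, 57, 57, 57, 79, 51, 57]
  [57, 46, 54, 51, 57, 79, 51]
  [57, 40, 54, 77, 57, 70, 76]
Key observation: the optimum is the walk 4->6->5->5, with weight 99 min 93 min 51 = 51.
Optimal value attained by: walk 4->6->5->5.
Answer: (T^⊗3)[4][5] = 51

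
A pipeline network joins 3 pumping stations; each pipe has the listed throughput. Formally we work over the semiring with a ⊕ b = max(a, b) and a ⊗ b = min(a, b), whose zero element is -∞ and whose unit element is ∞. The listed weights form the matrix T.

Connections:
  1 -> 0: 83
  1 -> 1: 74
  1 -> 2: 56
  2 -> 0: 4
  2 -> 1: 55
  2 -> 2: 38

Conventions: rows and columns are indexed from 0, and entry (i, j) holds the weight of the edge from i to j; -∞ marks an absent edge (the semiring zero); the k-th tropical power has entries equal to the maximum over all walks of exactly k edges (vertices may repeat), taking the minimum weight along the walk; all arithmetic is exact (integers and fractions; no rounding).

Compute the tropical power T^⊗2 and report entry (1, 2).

T^⊗2:
  [-∞, -∞, -∞]
  [74, 74, 56]
  [55, 55, 55]
Key observation: the optimum is the walk 1->1->2, with weight 74 min 56 = 56.
Optimal value attained by: walk 1->1->2.
Answer: (T^⊗2)[1][2] = 56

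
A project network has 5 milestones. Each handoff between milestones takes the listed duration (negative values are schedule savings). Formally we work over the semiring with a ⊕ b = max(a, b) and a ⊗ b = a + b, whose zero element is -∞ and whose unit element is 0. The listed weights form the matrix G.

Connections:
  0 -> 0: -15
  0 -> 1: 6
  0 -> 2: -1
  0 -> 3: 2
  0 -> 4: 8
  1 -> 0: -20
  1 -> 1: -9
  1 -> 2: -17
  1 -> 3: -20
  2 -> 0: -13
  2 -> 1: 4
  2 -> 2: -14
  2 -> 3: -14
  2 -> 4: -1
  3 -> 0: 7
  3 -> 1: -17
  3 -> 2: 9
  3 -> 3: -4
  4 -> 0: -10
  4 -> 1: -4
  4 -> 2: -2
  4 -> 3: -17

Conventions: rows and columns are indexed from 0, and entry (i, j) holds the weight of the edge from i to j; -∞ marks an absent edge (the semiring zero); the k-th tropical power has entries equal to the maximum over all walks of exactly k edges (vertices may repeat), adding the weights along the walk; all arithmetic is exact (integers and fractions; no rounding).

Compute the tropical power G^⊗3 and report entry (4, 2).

G^⊗2:
  [9, 4, 11, -2, -2]
  [-13, -13, -11, -18, -12]
  [-7, -5, -3, -11, -5]
  [3, 13, 6, 9, 15]
  [-10, 2, -8, -8, -2]
G^⊗3:
  [5, 15, 8, 11, 17]
  [-11, -7, -9, -11, -5]
  [-4, 1, -2, -5, 1]
  [16, 11, 18, 5, 11]
  [-1, -4, 1, -8, -2]
Key observation: the optimum is the walk 4->0->3->2, with weight (-10) + 2 + 9 = 1.
Optimal value attained by: walk 4->0->3->2.
Answer: (G^⊗3)[4][2] = 1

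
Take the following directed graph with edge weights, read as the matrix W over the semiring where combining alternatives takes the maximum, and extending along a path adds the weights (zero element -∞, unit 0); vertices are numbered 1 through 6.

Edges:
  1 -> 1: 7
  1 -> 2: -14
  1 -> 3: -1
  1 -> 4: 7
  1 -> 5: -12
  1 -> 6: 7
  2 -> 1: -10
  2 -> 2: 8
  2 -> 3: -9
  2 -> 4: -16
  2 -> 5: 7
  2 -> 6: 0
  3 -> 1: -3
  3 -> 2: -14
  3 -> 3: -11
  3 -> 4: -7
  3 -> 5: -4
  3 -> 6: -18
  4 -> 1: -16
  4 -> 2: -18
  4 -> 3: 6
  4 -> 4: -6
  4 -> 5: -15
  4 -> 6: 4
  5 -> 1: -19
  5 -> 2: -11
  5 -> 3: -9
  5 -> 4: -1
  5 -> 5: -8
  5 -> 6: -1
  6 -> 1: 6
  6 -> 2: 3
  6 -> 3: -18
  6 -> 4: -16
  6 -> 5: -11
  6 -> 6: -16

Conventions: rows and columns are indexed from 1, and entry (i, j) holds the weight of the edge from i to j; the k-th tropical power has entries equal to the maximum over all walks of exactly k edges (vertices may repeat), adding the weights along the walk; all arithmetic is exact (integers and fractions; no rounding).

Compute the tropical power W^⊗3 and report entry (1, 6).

W^⊗2:
  [14, 10, 13, 14, -4, 14]
  [6, 16, -1, 6, 15, 8]
  [4, -6, -1, 4, -7, 4]
  [10, 7, 0, -1, 2, -2]
  [5, 2, 5, -7, -4, 3]
  [13, 11, 5, 13, 10, 13]
W^⊗3:
  [21, 18, 20, 21, 17, 21]
  [14, 24, 12, 14, 23, 16]
  [11, 7, 10, 11, 1, 11]
  [17, 15, 9, 17, 14, 17]
  [12, 10, 4, 12, 9, 12]
  [20, 19, 19, 20, 18, 20]
Key observation: the optimum is the walk 1->1->1->6, with weight 7 + 7 + 7 = 21.
Optimal value attained by: walk 1->1->1->6.
Answer: (W^⊗3)[1][6] = 21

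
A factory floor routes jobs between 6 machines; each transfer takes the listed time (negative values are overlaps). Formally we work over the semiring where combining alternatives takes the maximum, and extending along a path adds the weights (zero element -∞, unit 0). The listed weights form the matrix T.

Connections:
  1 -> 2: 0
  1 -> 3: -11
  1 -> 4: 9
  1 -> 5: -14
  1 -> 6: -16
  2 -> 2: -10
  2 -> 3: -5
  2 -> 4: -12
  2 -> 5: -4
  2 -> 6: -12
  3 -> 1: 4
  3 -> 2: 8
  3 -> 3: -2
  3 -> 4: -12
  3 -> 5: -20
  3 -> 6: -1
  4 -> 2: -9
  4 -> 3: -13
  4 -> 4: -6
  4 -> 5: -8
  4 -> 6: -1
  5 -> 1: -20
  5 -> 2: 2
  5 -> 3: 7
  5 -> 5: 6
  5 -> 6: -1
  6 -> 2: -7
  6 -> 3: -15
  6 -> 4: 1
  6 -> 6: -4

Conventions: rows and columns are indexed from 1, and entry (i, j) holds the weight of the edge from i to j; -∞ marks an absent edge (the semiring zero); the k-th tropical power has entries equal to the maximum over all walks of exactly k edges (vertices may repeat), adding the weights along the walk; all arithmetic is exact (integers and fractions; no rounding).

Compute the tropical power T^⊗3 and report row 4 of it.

T^⊗2:
  [-7, 0, -4, 3, 1, 8]
  [-1, 3, 3, -11, 2, -5]
  [2, 6, 3, 13, 4, -3]
  [-9, -5, -1, 0, -2, -5]
  [11, 15, 13, 0, 12, 6]
  [-11, -7, -12, -3, -7, 0]
T^⊗3:
  [0, 4, 8, 9, 7, 4]
  [7, 11, 9, 8, 8, 2]
  [7, 11, 11, 11, 10, 12]
  [3, 7, 5, 0, 4, -1]
  [17, 21, 19, 20, 18, 12]
  [-8, -4, 0, 1, -1, -4]
Answer: row 4 of T^⊗3 = [3, 7, 5, 0, 4, -1]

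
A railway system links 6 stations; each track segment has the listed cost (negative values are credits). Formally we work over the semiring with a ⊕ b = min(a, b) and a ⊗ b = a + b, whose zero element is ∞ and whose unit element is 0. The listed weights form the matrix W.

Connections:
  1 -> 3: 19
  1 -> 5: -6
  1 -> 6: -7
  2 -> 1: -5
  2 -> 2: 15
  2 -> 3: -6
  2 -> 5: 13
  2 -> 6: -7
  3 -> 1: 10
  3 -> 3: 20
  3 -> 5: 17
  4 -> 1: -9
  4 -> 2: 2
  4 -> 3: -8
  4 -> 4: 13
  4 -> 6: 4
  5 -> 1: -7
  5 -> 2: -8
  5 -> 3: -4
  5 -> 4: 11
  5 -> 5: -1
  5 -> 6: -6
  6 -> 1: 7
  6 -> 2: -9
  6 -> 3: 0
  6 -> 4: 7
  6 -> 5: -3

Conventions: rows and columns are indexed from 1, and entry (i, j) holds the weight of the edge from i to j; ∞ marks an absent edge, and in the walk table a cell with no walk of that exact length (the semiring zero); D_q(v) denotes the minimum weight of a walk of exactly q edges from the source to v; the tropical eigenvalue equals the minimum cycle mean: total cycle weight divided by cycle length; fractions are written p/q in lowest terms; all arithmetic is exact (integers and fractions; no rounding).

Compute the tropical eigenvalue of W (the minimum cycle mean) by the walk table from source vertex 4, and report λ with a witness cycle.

q=0: [∞, ∞, ∞, 0, ∞, ∞]
q=1: [-9, 2, -8, 13, ∞, 4]
q=2: [-3, -5, -4, 11, -15, -16]
q=3: [-22, -25, -19, -9, -19, -21]
q=4: [-30, -30, -31, -14, -28, -32]
q=5: [-35, -41, -36, -25, -36, -37]
q=6: [-46, -46, -47, -30, -41, -48]
Optimal cycle mean attained by: cycle 2->6->2, total (-7) + (-9), length 2.
Answer: λ = -8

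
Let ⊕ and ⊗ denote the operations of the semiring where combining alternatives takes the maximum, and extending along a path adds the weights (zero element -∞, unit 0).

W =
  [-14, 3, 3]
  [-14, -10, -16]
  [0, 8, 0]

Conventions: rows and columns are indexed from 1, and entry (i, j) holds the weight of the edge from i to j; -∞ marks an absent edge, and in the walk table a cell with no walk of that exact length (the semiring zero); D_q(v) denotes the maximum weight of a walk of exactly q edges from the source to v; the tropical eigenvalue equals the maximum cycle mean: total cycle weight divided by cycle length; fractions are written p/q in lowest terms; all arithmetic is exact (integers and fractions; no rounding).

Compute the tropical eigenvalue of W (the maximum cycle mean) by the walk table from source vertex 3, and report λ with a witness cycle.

q=0: [-∞, -∞, 0]
q=1: [0, 8, 0]
q=2: [0, 8, 3]
q=3: [3, 11, 3]
Optimal cycle mean attained by: cycle 1->3->1, total 3 + 0, length 2.
Answer: λ = 3/2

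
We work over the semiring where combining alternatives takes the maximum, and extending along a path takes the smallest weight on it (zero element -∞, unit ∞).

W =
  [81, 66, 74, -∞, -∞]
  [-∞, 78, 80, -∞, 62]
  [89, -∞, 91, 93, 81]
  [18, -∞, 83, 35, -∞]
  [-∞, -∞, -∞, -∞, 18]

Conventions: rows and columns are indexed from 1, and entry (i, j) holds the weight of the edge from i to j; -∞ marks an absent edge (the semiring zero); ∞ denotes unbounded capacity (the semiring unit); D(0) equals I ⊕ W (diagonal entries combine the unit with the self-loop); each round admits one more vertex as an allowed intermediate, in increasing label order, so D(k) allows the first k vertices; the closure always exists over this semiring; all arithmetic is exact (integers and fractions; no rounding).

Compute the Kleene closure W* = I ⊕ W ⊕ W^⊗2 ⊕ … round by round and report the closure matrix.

D(0):
  [∞, 66, 74, -∞, -∞]
  [-∞, ∞, 80, -∞, 62]
  [89, -∞, ∞, 93, 81]
  [18, -∞, 83, ∞, -∞]
  [-∞, -∞, -∞, -∞, ∞]
D(1):
  [∞, 66, 74, -∞, -∞]
  [-∞, ∞, 80, -∞, 62]
  [89, 66, ∞, 93, 81]
  [18, 18, 83, ∞, -∞]
  [-∞, -∞, -∞, -∞, ∞]
D(2):
  [∞, 66, 74, -∞, 62]
  [-∞, ∞, 80, -∞, 62]
  [89, 66, ∞, 93, 81]
  [18, 18, 83, ∞, 18]
  [-∞, -∞, -∞, -∞, ∞]
D(3):
  [∞, 66, 74, 74, 74]
  [80, ∞, 80, 80, 80]
  [89, 66, ∞, 93, 81]
  [83, 66, 83, ∞, 81]
  [-∞, -∞, -∞, -∞, ∞]
D(4):
  [∞, 66, 74, 74, 74]
  [80, ∞, 80, 80, 80]
  [89, 66, ∞, 93, 81]
  [83, 66, 83, ∞, 81]
  [-∞, -∞, -∞, -∞, ∞]
D(5):
  [∞, 66, 74, 74, 74]
  [80, ∞, 80, 80, 80]
  [89, 66, ∞, 93, 81]
  [83, 66, 83, ∞, 81]
  [-∞, -∞, -∞, -∞, ∞]
Answer: W* = [[∞, 66, 74, 74, 74], [80, ∞, 80, 80, 80], [89, 66, ∞, 93, 81], [83, 66, 83, ∞, 81], [-∞, -∞, -∞, -∞, ∞]]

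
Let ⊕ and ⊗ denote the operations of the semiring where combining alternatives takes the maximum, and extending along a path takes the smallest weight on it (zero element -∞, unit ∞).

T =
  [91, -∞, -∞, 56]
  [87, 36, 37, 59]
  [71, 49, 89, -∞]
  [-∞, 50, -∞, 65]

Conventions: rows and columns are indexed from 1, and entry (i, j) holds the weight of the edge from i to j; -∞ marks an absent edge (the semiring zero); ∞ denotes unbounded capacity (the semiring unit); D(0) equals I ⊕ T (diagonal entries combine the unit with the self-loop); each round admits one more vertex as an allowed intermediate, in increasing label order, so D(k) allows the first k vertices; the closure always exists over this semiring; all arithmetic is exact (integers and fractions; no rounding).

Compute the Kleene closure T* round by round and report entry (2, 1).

D(0):
  [∞, -∞, -∞, 56]
  [87, ∞, 37, 59]
  [71, 49, ∞, -∞]
  [-∞, 50, -∞, ∞]
D(1):
  [∞, -∞, -∞, 56]
  [87, ∞, 37, 59]
  [71, 49, ∞, 56]
  [-∞, 50, -∞, ∞]
D(2):
  [∞, -∞, -∞, 56]
  [87, ∞, 37, 59]
  [71, 49, ∞, 56]
  [50, 50, 37, ∞]
D(3):
  [∞, -∞, -∞, 56]
  [87, ∞, 37, 59]
  [71, 49, ∞, 56]
  [50, 50, 37, ∞]
D(4):
  [∞, 50, 37, 56]
  [87, ∞, 37, 59]
  [71, 50, ∞, 56]
  [50, 50, 37, ∞]
Answer: T*[2][1] = 87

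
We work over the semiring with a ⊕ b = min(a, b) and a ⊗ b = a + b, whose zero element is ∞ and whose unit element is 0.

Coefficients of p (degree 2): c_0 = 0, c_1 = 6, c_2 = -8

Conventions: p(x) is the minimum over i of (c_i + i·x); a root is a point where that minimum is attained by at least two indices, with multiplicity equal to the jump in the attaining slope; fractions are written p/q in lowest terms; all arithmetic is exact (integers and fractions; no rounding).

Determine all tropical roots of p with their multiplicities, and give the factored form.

hull edge (i=0, c=0) to (i=2, c=-8): slope -4, span 2
Factored form: p(x) = -8 ⊗ (x ⊕ 4) ⊗ (x ⊕ 4)
Answer: roots = 4 (mult 2)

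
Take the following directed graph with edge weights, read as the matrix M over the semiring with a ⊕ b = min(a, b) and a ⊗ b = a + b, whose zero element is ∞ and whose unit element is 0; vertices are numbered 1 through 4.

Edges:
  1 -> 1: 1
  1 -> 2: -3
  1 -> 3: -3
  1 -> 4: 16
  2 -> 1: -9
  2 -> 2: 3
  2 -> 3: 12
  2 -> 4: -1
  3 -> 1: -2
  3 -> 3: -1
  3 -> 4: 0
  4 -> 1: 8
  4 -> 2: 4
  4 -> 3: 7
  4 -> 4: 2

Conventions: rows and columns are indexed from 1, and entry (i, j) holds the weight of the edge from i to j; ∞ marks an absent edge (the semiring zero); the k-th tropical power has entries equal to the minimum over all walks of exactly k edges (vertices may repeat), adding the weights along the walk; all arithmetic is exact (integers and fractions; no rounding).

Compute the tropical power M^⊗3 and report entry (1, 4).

M^⊗2:
  [-12, -2, -4, -4]
  [-8, -12, -12, 1]
  [-3, -5, -5, -1]
  [-5, 5, 5, 3]
M^⊗3:
  [-11, -15, -15, -4]
  [-21, -11, -13, -13]
  [-14, -6, -6, -6]
  [-4, -8, -8, 4]
Key observation: the optimum is the walk 1->3->3->4, with weight (-3) + (-1) + 0 = -4.
Optimal value attained by: walk 1->3->3->4.
Answer: (M^⊗3)[1][4] = -4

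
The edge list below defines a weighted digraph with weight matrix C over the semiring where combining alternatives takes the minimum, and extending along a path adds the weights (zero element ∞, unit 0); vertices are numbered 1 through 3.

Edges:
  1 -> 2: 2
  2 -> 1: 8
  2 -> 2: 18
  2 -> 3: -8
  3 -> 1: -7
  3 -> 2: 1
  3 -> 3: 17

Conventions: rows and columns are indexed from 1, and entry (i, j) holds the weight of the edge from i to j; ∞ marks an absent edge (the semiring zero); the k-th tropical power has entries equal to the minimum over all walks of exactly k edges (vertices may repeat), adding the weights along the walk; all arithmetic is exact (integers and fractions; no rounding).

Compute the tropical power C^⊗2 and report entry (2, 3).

C^⊗2:
  [10, 20, -6]
  [-15, -7, 9]
  [9, -5, -7]
Key observation: the optimum is the walk 2->3->3, with weight (-8) + 17 = 9.
Optimal value attained by: walk 2->3->3.
Answer: (C^⊗2)[2][3] = 9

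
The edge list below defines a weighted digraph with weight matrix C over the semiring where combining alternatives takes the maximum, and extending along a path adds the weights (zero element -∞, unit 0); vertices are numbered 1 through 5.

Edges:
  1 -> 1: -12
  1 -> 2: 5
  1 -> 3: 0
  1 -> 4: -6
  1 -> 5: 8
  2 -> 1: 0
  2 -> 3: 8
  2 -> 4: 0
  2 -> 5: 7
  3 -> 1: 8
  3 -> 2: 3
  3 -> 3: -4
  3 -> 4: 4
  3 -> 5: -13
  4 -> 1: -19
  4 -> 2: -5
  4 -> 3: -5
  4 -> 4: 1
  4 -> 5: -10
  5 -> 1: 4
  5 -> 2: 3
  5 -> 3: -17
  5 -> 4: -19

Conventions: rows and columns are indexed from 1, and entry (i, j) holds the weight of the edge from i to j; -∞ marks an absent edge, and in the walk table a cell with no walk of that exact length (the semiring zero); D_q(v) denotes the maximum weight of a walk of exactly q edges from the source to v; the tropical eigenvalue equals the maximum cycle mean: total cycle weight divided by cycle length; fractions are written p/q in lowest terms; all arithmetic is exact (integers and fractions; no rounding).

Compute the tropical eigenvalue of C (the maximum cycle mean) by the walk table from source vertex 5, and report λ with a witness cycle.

q=0: [-∞, -∞, -∞, -∞, 0]
q=1: [4, 3, -17, -19, -∞]
q=2: [3, 9, 11, 3, 12]
q=3: [19, 15, 17, 15, 16]
q=4: [25, 24, 23, 21, 27]
q=5: [31, 30, 32, 27, 33]
Optimal cycle mean attained by: cycle 1->2->3->1, total 5 + 8 + 8, length 3.
Answer: λ = 7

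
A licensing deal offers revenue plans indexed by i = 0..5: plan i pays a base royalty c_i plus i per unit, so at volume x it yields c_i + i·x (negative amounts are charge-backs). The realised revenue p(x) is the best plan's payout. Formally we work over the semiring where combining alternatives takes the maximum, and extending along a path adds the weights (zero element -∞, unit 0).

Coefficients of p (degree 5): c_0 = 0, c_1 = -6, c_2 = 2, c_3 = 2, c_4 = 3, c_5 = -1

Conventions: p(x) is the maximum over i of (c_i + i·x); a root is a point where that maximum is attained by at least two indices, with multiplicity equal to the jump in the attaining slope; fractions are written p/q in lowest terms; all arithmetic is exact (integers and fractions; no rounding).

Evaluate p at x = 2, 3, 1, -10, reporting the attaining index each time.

p(2) = max(0+0·2=0, -6+1·2=-4, 2+2·2=6, 2+3·2=8, 3+4·2=11, -1+5·2=9) = 11 (attained by i=4)
p(3) = max(0+0·3=0, -6+1·3=-3, 2+2·3=8, 2+3·3=11, 3+4·3=15, -1+5·3=14) = 15 (attained by i=4)
p(1) = max(0+0·1=0, -6+1·1=-5, 2+2·1=4, 2+3·1=5, 3+4·1=7, -1+5·1=4) = 7 (attained by i=4)
p(-10) = max(0+0·(-10)=0, -6+1·(-10)=-16, 2+2·(-10)=-18, 2+3·(-10)=-28, 3+4·(-10)=-37, -1+5·(-10)=-51) = 0 (attained by i=0)
Answer: p(2) = 11; p(3) = 15; p(1) = 7; p(-10) = 0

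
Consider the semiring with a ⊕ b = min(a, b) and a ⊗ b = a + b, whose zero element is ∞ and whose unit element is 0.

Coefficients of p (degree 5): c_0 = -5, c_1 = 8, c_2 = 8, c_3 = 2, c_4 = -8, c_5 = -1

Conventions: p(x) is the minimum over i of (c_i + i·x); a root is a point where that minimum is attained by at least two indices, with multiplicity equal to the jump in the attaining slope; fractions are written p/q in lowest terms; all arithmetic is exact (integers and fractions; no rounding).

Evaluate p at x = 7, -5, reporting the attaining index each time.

p(7) = min(-5+0·7=-5, 8+1·7=15, 8+2·7=22, 2+3·7=23, -8+4·7=20, -1+5·7=34) = -5 (attained by i=0)
p(-5) = min(-5+0·(-5)=-5, 8+1·(-5)=3, 8+2·(-5)=-2, 2+3·(-5)=-13, -8+4·(-5)=-28, -1+5·(-5)=-26) = -28 (attained by i=4)
Answer: p(7) = -5; p(-5) = -28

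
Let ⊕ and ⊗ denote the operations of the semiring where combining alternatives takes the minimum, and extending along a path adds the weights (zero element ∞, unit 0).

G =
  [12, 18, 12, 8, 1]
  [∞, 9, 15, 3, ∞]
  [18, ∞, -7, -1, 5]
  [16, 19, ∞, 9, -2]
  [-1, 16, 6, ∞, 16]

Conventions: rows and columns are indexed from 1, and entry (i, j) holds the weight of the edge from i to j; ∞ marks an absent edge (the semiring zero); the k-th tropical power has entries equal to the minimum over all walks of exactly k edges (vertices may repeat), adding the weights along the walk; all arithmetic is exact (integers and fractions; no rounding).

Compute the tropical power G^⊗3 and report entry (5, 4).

G^⊗2:
  [0, 17, 5, 11, 6]
  [19, 18, 8, 12, 1]
  [4, 18, -14, -8, -3]
  [-3, 14, 4, 18, 7]
  [11, 17, -1, 5, 0]
G^⊗3:
  [5, 18, -2, 4, 1]
  [0, 17, 1, 7, 10]
  [-4, 11, -21, -15, -10]
  [6, 15, -3, 3, -2]
  [-1, 16, -8, -2, 3]
Key observation: the optimum is the walk 5->3->3->4, with weight 6 + (-7) + (-1) = -2.
Optimal value attained by: walk 5->3->3->4.
Answer: (G^⊗3)[5][4] = -2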